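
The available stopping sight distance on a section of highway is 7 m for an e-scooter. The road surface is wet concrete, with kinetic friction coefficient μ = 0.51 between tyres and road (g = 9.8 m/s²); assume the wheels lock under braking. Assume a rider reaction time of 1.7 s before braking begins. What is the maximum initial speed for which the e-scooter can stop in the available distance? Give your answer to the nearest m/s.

Maximum speed ≈ 3 m/s

a = μg = 0.51 × 9.8 = 4.998 m/s².
Stopping distance: v·t_r + v²/(2a) = 7 with t_r = 1.7 s and a = 4.998 m/s².
So v² + 16.993 v − 69.97 = 0.
Positive root: v = −a·t_r + √((a·t_r)² + 2a·d) = −8.497 + √(72.199 + 69.97) = 3.4265 m/s.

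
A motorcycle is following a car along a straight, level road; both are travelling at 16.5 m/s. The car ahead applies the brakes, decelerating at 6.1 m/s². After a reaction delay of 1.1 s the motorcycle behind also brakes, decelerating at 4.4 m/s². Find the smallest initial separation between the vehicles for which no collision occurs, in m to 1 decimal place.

Leader travels v²/(2a_L) = 272.250 / 12.200 = 22.316 m before stopping.
Follower covers v·t_r = 16.5000 × 1.1 = 18.150 m while reacting, then v²/(2a_F) = 272.250 / 8.800 = 30.937 m while braking, for a total of 18.150 + 30.937 = 49.087 m.
Since a_F ≤ a_L and the follower starts braking later, the follower is never slower than the leader, so the closest approach is when both have stopped.
Minimum gap = 49.087 − 22.316 = 26.771 m.

Minimum gap ≈ 26.8 m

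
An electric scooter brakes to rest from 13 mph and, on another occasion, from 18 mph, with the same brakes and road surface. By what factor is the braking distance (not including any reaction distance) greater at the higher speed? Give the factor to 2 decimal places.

Factor ≈ 1.92

Braking distance d = v²/(2a), so with a fixed, d ∝ v².
Factor = (18/13)² = 1.3846² = 1.9171.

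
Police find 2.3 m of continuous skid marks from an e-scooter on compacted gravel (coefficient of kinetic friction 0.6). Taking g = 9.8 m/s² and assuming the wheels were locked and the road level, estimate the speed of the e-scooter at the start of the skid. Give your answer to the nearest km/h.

Initial speed ≈ 19 km/h

Deceleration a = μg = 0.6 × 9.8 = 5.880 m/s².
v = √(2a·d) = √(2 × 5.880 × 2.3) = √27.048 = 5.2008 m/s.
= 5.2008 × 3.6 = 18.723 km/h.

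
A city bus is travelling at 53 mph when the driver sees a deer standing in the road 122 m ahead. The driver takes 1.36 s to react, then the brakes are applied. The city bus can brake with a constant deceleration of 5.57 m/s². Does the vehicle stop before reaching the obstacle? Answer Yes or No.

Yes

53 mph × 0.44704 = 23.6931 m/s.
Reaction distance = 23.6931 × 1.36 = 32.223 m.
Braking distance = v²/(2a) = 561.363 / 11.140 = 50.392 m.
Total stopping distance = 32.223 + 50.392 = 82.615 m, vs 122 m available — it stops with 122 − 82.615 = 39.385 m to spare.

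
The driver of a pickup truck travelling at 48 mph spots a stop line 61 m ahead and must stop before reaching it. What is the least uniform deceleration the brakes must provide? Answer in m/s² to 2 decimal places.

48 mph × 0.44704 = 21.4579 m/s.
v² = 2a·d ⇒ a = v²/(2d) = 21.4579² / (2 × 61.000) = 460.441 / 122.000 = 3.7741 m/s².

Required deceleration ≈ 3.77 m/s²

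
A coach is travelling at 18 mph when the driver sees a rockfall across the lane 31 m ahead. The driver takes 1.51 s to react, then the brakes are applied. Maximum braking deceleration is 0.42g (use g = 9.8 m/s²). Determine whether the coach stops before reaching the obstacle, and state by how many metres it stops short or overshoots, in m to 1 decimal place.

Yes — it stops 11.0 m short of the obstacle

18 mph × 0.44704 = 8.0467 m/s.
a = 0.42 × 9.8 = 4.116 m/s².
Reaction distance = 8.0467 × 1.51 = 12.151 m.
Braking distance = v²/(2a) = 64.749 / 8.232 = 7.866 m.
Total stopping distance = 12.151 + 7.866 = 20.017 m, vs 31 m available — it stops with 31 − 20.017 = 10.983 m to spare.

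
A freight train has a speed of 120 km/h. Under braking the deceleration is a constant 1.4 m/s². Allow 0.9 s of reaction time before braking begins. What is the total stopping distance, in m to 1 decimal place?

Total stopping distance ≈ 426.8 m

120 km/h ÷ 3.6 = 33.3333 m/s.
Reaction distance = v·t_r = 33.3333 × 0.9 = 30.000 m.
Braking distance = v²/(2a) = 33.3333² / (2 × 1.400) = 1111.109 / 2.800 = 396.825 m.
Total = 30.000 + 396.825 = 426.825 m.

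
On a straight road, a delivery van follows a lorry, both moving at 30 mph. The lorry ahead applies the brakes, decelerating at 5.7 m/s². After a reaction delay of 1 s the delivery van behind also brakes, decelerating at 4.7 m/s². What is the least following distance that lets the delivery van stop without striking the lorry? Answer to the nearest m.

30 mph × 0.44704 = 13.4112 m/s.
Leader travels v²/(2a_L) = 179.860 / 11.400 = 15.777 m before stopping.
Follower covers v·t_r = 13.4112 × 1 = 13.411 m while reacting, then v²/(2a_F) = 179.860 / 9.400 = 19.134 m while braking, for a total of 13.411 + 19.134 = 32.545 m.
Since a_F ≤ a_L and the follower starts braking later, the follower is never slower than the leader, so the closest approach is when both have stopped.
Minimum gap = 32.545 − 15.777 = 16.768 m.

Minimum gap ≈ 17 m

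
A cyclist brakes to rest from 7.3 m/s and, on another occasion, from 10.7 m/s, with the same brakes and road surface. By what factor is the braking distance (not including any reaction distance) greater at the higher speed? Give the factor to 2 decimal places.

Factor ≈ 2.15

Braking distance d = v²/(2a), so with a fixed, d ∝ v².
Factor = (10.7/7.3)² = 1.4658² = 2.1486.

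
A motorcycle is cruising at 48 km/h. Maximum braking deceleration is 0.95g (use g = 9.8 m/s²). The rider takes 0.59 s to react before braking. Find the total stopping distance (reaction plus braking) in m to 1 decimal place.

48 km/h ÷ 3.6 = 13.3333 m/s.
a = 0.95 × 9.8 = 9.310 m/s².
Reaction distance = v·t_r = 13.3333 × 0.59 = 7.867 m.
Braking distance = v²/(2a) = 13.3333² / (2 × 9.310) = 177.777 / 18.620 = 9.548 m.
Total = 7.867 + 9.548 = 17.415 m.

Total stopping distance ≈ 17.4 m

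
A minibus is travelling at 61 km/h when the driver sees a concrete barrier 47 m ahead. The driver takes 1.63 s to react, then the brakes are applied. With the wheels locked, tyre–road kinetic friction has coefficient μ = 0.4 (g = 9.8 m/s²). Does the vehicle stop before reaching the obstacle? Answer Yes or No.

61 km/h ÷ 3.6 = 16.9444 m/s.
a = μg = 0.4 × 9.8 = 3.920 m/s².
Reaction distance = 16.9444 × 1.63 = 27.619 m.
Braking distance = v²/(2a) = 287.113 / 7.840 = 36.622 m.
Total stopping distance = 27.619 + 36.622 = 64.241 m, vs 47 m available — it cannot stop in time and overshoots by 64.241 − 47 = 17.241 m.

No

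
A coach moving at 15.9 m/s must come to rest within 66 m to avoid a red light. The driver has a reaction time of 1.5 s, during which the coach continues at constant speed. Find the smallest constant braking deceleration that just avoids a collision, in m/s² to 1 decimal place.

Distance covered during reaction = 15.9000 × 1.5 = 23.850 m.
Distance available for braking: 66 − 23.850 = 42.150 m.
v² = 2a·d ⇒ a = v²/(2d) = 15.9000² / (2 × 42.150) = 252.810 / 84.300 = 2.9989 m/s².

Required deceleration ≈ 3.0 m/s²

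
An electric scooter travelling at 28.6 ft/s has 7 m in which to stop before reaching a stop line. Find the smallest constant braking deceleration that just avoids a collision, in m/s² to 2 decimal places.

Required deceleration ≈ 5.43 m/s²

28.6 ft/s × 0.3048 = 8.7173 m/s.
v² = 2a·d ⇒ a = v²/(2d) = 8.7173² / (2 × 7.000) = 75.991 / 14.000 = 5.4279 m/s².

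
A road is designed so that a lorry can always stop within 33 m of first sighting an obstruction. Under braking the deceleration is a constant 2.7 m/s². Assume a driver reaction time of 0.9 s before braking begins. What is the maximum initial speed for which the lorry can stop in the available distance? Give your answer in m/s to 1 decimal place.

Stopping distance: v·t_r + v²/(2a) = 33 with t_r = 0.9 s and a = 2.700 m/s².
So v² + 4.860 v − 178.20 = 0.
Positive root: v = −a·t_r + √((a·t_r)² + 2a·d) = −2.430 + √(5.905 + 178.20) = 11.1385 m/s.

Maximum speed ≈ 11.1 m/s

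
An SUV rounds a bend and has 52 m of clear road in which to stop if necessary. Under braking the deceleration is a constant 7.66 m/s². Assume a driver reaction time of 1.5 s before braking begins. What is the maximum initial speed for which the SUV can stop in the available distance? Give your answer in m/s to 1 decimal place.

Maximum speed ≈ 19.0 m/s

Stopping distance: v·t_r + v²/(2a) = 52 with t_r = 1.5 s and a = 7.660 m/s².
So v² + 22.980 v − 796.64 = 0.
Positive root: v = −a·t_r + √((a·t_r)² + 2a·d) = −11.490 + √(132.020 + 796.64) = 18.9839 m/s.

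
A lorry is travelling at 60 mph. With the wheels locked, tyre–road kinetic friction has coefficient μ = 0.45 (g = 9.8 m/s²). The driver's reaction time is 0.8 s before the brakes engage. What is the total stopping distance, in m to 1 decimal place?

60 mph × 0.44704 = 26.8224 m/s.
a = μg = 0.45 × 9.8 = 4.410 m/s².
Reaction distance = v·t_r = 26.8224 × 0.8 = 21.458 m.
Braking distance = v²/(2a) = 26.8224² / (2 × 4.410) = 719.441 / 8.820 = 81.569 m.
Total = 21.458 + 81.569 = 103.027 m.

Total stopping distance ≈ 103.0 m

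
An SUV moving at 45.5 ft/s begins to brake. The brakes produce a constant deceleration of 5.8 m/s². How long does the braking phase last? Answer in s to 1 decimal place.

Braking time ≈ 2.4 s

45.5 ft/s × 0.3048 = 13.8684 m/s.
Braking time = v/a = 13.8684 / 5.800 = 2.391 s.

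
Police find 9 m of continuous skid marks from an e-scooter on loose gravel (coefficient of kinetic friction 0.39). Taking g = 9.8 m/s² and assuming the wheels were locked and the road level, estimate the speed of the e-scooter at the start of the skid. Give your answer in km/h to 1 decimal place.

Initial speed ≈ 29.9 km/h

Deceleration a = μg = 0.39 × 9.8 = 3.822 m/s².
v = √(2a·d) = √(2 × 3.822 × 9) = √68.796 = 8.2943 m/s.
= 8.2943 × 3.6 = 29.859 km/h.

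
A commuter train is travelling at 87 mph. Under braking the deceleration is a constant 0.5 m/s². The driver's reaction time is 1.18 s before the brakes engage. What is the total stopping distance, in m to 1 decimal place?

Total stopping distance ≈ 1558.5 m

87 mph × 0.44704 = 38.8925 m/s.
Reaction distance = v·t_r = 38.8925 × 1.18 = 45.893 m.
Braking distance = v²/(2a) = 38.8925² / (2 × 0.500) = 1512.627 / 1.000 = 1512.627 m.
Total = 45.893 + 1512.627 = 1558.520 m.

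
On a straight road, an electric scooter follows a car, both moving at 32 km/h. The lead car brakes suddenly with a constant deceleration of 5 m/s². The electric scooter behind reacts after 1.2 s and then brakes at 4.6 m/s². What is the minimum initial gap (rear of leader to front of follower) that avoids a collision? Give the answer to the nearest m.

Minimum gap ≈ 11 m

32 km/h ÷ 3.6 = 8.8889 m/s.
Leader travels v²/(2a_L) = 79.013 / 10.000 = 7.901 m before stopping.
Follower covers v·t_r = 8.8889 × 1.2 = 10.667 m while reacting, then v²/(2a_F) = 79.013 / 9.200 = 8.588 m while braking, for a total of 10.667 + 8.588 = 19.255 m.
Since a_F ≤ a_L and the follower starts braking later, the follower is never slower than the leader, so the closest approach is when both have stopped.
Minimum gap = 19.255 − 7.901 = 11.354 m.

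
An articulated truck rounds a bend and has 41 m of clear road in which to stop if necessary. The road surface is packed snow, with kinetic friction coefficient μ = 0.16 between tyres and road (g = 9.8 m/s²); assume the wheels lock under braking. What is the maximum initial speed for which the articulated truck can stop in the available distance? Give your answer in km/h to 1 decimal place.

a = μg = 0.16 × 9.8 = 1.568 m/s².
v²/(2a) = d ⇒ v = √(2 × 1.568 × 41) = √128.58 = 11.3393 m/s.
11.3393 m/s × 3.6 = 40.821 km/h.

Maximum speed ≈ 40.8 km/h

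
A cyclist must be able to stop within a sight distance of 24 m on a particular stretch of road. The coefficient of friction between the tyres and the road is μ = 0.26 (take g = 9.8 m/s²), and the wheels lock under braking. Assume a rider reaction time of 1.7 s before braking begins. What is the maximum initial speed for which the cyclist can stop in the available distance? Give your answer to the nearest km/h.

Maximum speed ≈ 27 km/h

a = μg = 0.26 × 9.8 = 2.548 m/s².
Stopping distance: v·t_r + v²/(2a) = 24 with t_r = 1.7 s and a = 2.548 m/s².
So v² + 8.663 v − 122.30 = 0.
Positive root: v = −a·t_r + √((a·t_r)² + 2a·d) = −4.332 + √(18.766 + 122.30) = 7.5451 m/s.
7.5451 m/s × 3.6 = 27.162 km/h.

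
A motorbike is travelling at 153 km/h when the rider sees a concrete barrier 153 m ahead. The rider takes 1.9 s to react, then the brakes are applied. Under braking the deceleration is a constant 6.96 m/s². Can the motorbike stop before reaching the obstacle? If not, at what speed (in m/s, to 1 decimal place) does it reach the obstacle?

153 km/h ÷ 3.6 = 42.5000 m/s.
Reaction distance = 42.5000 × 1.9 = 80.750 m.
Braking distance needed to stop: v²/(2a) = 1806.250 / 13.920 = 129.759 m, so total needed = 80.750 + 129.759 = 210.509 m > 153 m — it cannot stop.
Distance remaining when braking begins: 153 − 80.750 = 72.250 m.
v² = v₀² − 2a·d = 1806.250 − 2 × 6.960 × 72.250 = 800.530 m²/s².
v = √800.530 = 28.294 m/s.

No — it strikes the obstacle at 28.3 m/s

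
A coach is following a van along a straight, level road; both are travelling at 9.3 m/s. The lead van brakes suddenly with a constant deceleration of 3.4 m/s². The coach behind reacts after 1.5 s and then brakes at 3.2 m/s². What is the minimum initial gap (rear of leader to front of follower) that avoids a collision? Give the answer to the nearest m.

Leader travels v²/(2a_L) = 86.490 / 6.800 = 12.719 m before stopping.
Follower covers v·t_r = 9.3000 × 1.5 = 13.950 m while reacting, then v²/(2a_F) = 86.490 / 6.400 = 13.514 m while braking, for a total of 13.950 + 13.514 = 27.464 m.
Since a_F ≤ a_L and the follower starts braking later, the follower is never slower than the leader, so the closest approach is when both have stopped.
Minimum gap = 27.464 − 12.719 = 14.745 m.

Minimum gap ≈ 15 m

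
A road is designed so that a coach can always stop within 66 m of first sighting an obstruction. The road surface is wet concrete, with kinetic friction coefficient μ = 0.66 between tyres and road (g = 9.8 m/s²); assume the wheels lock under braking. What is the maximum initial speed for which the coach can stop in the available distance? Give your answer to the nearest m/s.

Maximum speed ≈ 29 m/s

a = μg = 0.66 × 9.8 = 6.468 m/s².
v²/(2a) = d ⇒ v = √(2 × 6.468 × 66) = √853.78 = 29.2195 m/s.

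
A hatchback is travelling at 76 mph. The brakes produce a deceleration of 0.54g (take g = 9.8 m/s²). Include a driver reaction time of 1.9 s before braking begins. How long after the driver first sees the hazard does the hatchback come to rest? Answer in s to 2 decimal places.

76 mph × 0.44704 = 33.9750 m/s.
a = 0.54 × 9.8 = 5.292 m/s².
Braking time = v/a = 33.9750 / 5.292 = 6.420 s.
Total = 1.9 + 6.420 = 8.320 s.

Total time ≈ 8.32 s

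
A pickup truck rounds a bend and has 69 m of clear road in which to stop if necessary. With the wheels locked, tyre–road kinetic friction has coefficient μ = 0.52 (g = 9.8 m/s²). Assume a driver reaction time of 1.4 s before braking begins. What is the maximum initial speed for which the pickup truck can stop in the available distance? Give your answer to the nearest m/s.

Maximum speed ≈ 20 m/s

a = μg = 0.52 × 9.8 = 5.096 m/s².
Stopping distance: v·t_r + v²/(2a) = 69 with t_r = 1.4 s and a = 5.096 m/s².
So v² + 14.269 v − 703.25 = 0.
Positive root: v = −a·t_r + √((a·t_r)² + 2a·d) = −7.134 + √(50.894 + 703.25) = 20.3277 m/s.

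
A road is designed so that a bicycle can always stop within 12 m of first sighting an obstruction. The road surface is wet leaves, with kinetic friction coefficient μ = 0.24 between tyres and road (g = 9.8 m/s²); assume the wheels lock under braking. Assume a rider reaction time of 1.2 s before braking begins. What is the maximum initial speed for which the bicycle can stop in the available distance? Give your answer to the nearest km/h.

a = μg = 0.24 × 9.8 = 2.352 m/s².
Stopping distance: v·t_r + v²/(2a) = 12 with t_r = 1.2 s and a = 2.352 m/s².
So v² + 5.645 v − 56.45 = 0.
Positive root: v = −a·t_r + √((a·t_r)² + 2a·d) = −2.822 + √(7.964 + 56.45) = 5.2038 m/s.
5.2038 m/s × 3.6 = 18.734 km/h.

Maximum speed ≈ 19 km/h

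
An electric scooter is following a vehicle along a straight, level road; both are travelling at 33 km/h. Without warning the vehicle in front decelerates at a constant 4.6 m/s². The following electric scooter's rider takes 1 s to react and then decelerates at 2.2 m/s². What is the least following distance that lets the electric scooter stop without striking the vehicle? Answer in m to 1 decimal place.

33 km/h ÷ 3.6 = 9.1667 m/s.
Leader travels v²/(2a_L) = 84.028 / 9.200 = 9.133 m before stopping.
Follower covers v·t_r = 9.1667 × 1 = 9.167 m while reacting, then v²/(2a_F) = 84.028 / 4.400 = 19.097 m while braking, for a total of 9.167 + 19.097 = 28.264 m.
Since a_F ≤ a_L and the follower starts braking later, the follower is never slower than the leader, so the closest approach is when both have stopped.
Minimum gap = 28.264 − 9.133 = 19.131 m.

Minimum gap ≈ 19.1 m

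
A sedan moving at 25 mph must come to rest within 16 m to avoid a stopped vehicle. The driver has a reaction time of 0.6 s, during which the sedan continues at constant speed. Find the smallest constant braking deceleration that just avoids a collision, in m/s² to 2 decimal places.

25 mph × 0.44704 = 11.1760 m/s.
Distance covered during reaction = 11.1760 × 0.6 = 6.706 m.
Distance available for braking: 16 − 6.706 = 9.294 m.
v² = 2a·d ⇒ a = v²/(2d) = 11.1760² / (2 × 9.294) = 124.903 / 18.588 = 6.7196 m/s².

Required deceleration ≈ 6.72 m/s²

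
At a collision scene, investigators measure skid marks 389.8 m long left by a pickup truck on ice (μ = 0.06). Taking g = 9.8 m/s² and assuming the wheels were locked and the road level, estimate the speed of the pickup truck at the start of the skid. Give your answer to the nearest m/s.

Deceleration a = μg = 0.06 × 9.8 = 0.588 m/s².
v = √(2a·d) = √(2 × 0.588 × 389.8) = √458.405 = 21.4104 m/s.

Initial speed ≈ 21 m/s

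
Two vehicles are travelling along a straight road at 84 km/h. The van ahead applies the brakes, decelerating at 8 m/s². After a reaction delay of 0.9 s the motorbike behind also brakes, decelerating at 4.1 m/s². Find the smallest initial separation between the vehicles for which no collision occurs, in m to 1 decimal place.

Minimum gap ≈ 53.4 m

84 km/h ÷ 3.6 = 23.3333 m/s.
Leader travels v²/(2a_L) = 544.443 / 16.000 = 34.028 m before stopping.
Follower covers v·t_r = 23.3333 × 0.9 = 21.000 m while reacting, then v²/(2a_F) = 544.443 / 8.200 = 66.395 m while braking, for a total of 21.000 + 66.395 = 87.395 m.
Since a_F ≤ a_L and the follower starts braking later, the follower is never slower than the leader, so the closest approach is when both have stopped.
Minimum gap = 87.395 − 34.028 = 53.367 m.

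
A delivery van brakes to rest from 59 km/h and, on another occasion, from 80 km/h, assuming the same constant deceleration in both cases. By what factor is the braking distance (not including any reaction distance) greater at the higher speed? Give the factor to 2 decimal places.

Braking distance d = v²/(2a), so with a fixed, d ∝ v².
Factor = (80/59)² = 1.3559² = 1.8385.

Factor ≈ 1.84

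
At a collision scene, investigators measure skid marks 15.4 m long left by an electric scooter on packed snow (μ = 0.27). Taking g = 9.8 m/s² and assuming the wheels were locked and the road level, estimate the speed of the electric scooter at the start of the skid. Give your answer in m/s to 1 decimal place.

Deceleration a = μg = 0.27 × 9.8 = 2.646 m/s².
v = √(2a·d) = √(2 × 2.646 × 15.4) = √81.497 = 9.0276 m/s.

Initial speed ≈ 9.0 m/s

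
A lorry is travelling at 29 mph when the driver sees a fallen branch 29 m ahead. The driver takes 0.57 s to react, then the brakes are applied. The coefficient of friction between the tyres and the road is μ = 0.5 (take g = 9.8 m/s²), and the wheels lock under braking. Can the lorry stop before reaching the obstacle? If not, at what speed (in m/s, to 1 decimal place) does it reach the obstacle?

Yes — it stops about 4.5 m short of the obstacle, so it never reaches it

29 mph × 0.44704 = 12.9642 m/s.
a = μg = 0.5 × 9.8 = 4.900 m/s².
Reaction distance = 12.9642 × 0.57 = 7.390 m.
Braking distance = v²/(2a) = 168.070 / 9.800 = 17.150 m.
Total stopping distance = 7.390 + 17.150 = 24.540 m, vs 29 m available — it stops with 29 − 24.540 = 4.460 m to spare.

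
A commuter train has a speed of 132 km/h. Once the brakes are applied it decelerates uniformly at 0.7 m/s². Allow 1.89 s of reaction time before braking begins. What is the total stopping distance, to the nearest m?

132 km/h ÷ 3.6 = 36.6667 m/s.
Reaction distance = v·t_r = 36.6667 × 1.89 = 69.300 m.
Braking distance = v²/(2a) = 36.6667² / (2 × 0.700) = 1344.447 / 1.400 = 960.319 m.
Total = 69.300 + 960.319 = 1029.619 m.

Total stopping distance ≈ 1030 m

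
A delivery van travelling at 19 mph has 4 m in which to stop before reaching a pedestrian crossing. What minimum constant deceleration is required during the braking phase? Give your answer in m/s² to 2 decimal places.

Required deceleration ≈ 9.02 m/s²

19 mph × 0.44704 = 8.4938 m/s.
v² = 2a·d ⇒ a = v²/(2d) = 8.4938² / (2 × 4.000) = 72.145 / 8.000 = 9.0181 m/s².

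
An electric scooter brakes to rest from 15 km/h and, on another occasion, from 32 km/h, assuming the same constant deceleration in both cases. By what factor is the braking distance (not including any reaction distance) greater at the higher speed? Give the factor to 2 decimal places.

Braking distance d = v²/(2a), so with a fixed, d ∝ v².
Factor = (32/15)² = 2.1333² = 4.5510.

Factor ≈ 4.55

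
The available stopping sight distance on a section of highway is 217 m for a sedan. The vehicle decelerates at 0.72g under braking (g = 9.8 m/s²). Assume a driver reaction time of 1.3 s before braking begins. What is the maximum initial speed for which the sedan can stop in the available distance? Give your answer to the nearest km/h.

Maximum speed ≈ 169 km/h

a = 0.72 × 9.8 = 7.056 m/s².
Stopping distance: v·t_r + v²/(2a) = 217 with t_r = 1.3 s and a = 7.056 m/s².
So v² + 18.346 v − 3062.30 = 0.
Positive root: v = −a·t_r + √((a·t_r)² + 2a·d) = −9.173 + √(84.144 + 3062.30) = 46.9202 m/s.
46.9202 m/s × 3.6 = 168.913 km/h.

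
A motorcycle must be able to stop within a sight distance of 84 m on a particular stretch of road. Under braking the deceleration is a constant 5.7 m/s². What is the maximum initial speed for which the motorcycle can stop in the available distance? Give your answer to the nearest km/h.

v²/(2a) = d ⇒ v = √(2 × 5.700 × 84) = √957.60 = 30.9451 m/s.
30.9451 m/s × 3.6 = 111.402 km/h.

Maximum speed ≈ 111 km/h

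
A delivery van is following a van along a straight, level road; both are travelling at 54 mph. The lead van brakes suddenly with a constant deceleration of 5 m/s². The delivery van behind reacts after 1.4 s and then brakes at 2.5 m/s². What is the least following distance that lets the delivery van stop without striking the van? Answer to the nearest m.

54 mph × 0.44704 = 24.1402 m/s.
Leader travels v²/(2a_L) = 582.749 / 10.000 = 58.275 m before stopping.
Follower covers v·t_r = 24.1402 × 1.4 = 33.796 m while reacting, then v²/(2a_F) = 582.749 / 5.000 = 116.550 m while braking, for a total of 33.796 + 116.550 = 150.346 m.
Since a_F ≤ a_L and the follower starts braking later, the follower is never slower than the leader, so the closest approach is when both have stopped.
Minimum gap = 150.346 − 58.275 = 92.071 m.

Minimum gap ≈ 92 m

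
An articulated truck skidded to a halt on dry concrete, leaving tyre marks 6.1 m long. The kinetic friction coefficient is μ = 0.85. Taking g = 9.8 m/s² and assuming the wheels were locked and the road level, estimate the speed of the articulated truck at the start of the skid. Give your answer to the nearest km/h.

Initial speed ≈ 36 km/h

Deceleration a = μg = 0.85 × 9.8 = 8.330 m/s².
v = √(2a·d) = √(2 × 8.330 × 6.1) = √101.626 = 10.0810 m/s.
= 10.0810 × 3.6 = 36.292 km/h.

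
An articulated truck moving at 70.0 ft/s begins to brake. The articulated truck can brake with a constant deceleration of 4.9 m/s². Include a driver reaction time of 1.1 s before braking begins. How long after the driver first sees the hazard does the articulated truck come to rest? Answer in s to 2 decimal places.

70 ft/s × 0.3048 = 21.3360 m/s.
Braking time = v/a = 21.3360 / 4.900 = 4.354 s.
Total = 1.1 + 4.354 = 5.454 s.

Total time ≈ 5.45 s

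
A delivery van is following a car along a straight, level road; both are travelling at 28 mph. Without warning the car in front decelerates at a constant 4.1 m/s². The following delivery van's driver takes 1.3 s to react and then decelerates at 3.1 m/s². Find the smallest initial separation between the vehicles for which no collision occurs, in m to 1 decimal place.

28 mph × 0.44704 = 12.5171 m/s.
Leader travels v²/(2a_L) = 156.678 / 8.200 = 19.107 m before stopping.
Follower covers v·t_r = 12.5171 × 1.3 = 16.272 m while reacting, then v²/(2a_F) = 156.678 / 6.200 = 25.271 m while braking, for a total of 16.272 + 25.271 = 41.543 m.
Since a_F ≤ a_L and the follower starts braking later, the follower is never slower than the leader, so the closest approach is when both have stopped.
Minimum gap = 41.543 − 19.107 = 22.436 m.

Minimum gap ≈ 22.4 m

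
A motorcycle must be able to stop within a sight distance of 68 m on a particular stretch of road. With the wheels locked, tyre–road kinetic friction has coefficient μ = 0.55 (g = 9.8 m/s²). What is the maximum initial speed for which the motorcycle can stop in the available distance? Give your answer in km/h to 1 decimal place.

a = μg = 0.55 × 9.8 = 5.390 m/s².
v²/(2a) = d ⇒ v = √(2 × 5.390 × 68) = √733.04 = 27.0747 m/s.
27.0747 m/s × 3.6 = 97.469 km/h.

Maximum speed ≈ 97.5 km/h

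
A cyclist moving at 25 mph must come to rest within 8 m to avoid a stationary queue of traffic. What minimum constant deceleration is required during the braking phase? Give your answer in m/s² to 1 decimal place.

25 mph × 0.44704 = 11.1760 m/s.
v² = 2a·d ⇒ a = v²/(2d) = 11.1760² / (2 × 8.000) = 124.903 / 16.000 = 7.8064 m/s².

Required deceleration ≈ 7.8 m/s²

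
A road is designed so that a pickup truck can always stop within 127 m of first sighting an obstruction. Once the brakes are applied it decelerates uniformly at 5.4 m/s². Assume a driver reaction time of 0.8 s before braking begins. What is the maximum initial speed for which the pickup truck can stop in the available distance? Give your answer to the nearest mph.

Maximum speed ≈ 74 mph

Stopping distance: v·t_r + v²/(2a) = 127 with t_r = 0.8 s and a = 5.400 m/s².
So v² + 8.640 v − 1371.60 = 0.
Positive root: v = −a·t_r + √((a·t_r)² + 2a·d) = −4.320 + √(18.662 + 1371.60) = 32.9662 m/s.
32.9662 m/s ÷ 0.44704 = 73.743 mph.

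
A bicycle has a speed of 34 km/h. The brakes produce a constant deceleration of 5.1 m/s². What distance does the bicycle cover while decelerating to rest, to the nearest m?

34 km/h ÷ 3.6 = 9.4444 m/s.
Braking distance = v²/(2a) = 9.4444² / (2 × 5.100) = 89.197 / 10.200 = 8.745 m.

Braking distance ≈ 9 m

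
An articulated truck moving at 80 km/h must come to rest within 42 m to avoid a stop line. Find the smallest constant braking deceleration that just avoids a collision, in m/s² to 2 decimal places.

80 km/h ÷ 3.6 = 22.2222 m/s.
v² = 2a·d ⇒ a = v²/(2d) = 22.2222² / (2 × 42.000) = 493.826 / 84.000 = 5.8789 m/s².

Required deceleration ≈ 5.88 m/s²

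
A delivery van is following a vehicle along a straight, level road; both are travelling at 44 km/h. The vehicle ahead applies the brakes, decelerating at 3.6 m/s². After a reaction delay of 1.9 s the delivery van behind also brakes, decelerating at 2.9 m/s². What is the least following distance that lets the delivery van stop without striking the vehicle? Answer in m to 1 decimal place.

44 km/h ÷ 3.6 = 12.2222 m/s.
Leader travels v²/(2a_L) = 149.382 / 7.200 = 20.747 m before stopping.
Follower covers v·t_r = 12.2222 × 1.9 = 23.222 m while reacting, then v²/(2a_F) = 149.382 / 5.800 = 25.756 m while braking, for a total of 23.222 + 25.756 = 48.978 m.
Since a_F ≤ a_L and the follower starts braking later, the follower is never slower than the leader, so the closest approach is when both have stopped.
Minimum gap = 48.978 − 20.747 = 28.231 m.

Minimum gap ≈ 28.2 m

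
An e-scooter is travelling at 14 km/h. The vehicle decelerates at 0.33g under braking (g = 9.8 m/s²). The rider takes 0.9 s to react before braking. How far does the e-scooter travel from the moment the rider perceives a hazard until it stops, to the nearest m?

Total stopping distance ≈ 6 m

14 km/h ÷ 3.6 = 3.8889 m/s.
a = 0.33 × 9.8 = 3.234 m/s².
Reaction distance = v·t_r = 3.8889 × 0.9 = 3.500 m.
Braking distance = v²/(2a) = 3.8889² / (2 × 3.234) = 15.124 / 6.468 = 2.338 m.
Total = 3.500 + 2.338 = 5.838 m.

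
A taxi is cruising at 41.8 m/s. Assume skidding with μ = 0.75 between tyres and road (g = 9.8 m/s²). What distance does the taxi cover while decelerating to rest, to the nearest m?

a = μg = 0.75 × 9.8 = 7.350 m/s².
Braking distance = v²/(2a) = 41.8000² / (2 × 7.350) = 1747.240 / 14.700 = 118.860 m.

Braking distance ≈ 119 m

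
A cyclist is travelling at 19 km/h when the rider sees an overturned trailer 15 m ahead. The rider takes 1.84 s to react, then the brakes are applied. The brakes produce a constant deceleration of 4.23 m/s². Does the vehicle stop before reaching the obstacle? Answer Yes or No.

19 km/h ÷ 3.6 = 5.2778 m/s.
Reaction distance = 5.2778 × 1.84 = 9.711 m.
Braking distance = v²/(2a) = 27.855 / 8.460 = 3.293 m.
Total stopping distance = 9.711 + 3.293 = 13.004 m, vs 15 m available — it stops with 15 − 13.004 = 1.996 m to spare.

Yes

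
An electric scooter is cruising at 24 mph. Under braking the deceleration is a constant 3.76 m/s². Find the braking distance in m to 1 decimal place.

24 mph × 0.44704 = 10.7290 m/s.
Braking distance = v²/(2a) = 10.7290² / (2 × 3.760) = 115.111 / 7.520 = 15.307 m.

Braking distance ≈ 15.3 m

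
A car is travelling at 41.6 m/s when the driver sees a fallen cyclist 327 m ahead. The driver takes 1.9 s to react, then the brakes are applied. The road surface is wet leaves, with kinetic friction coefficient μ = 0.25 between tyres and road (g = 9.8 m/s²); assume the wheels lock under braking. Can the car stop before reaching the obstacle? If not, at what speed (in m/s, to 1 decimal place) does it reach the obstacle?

No — it strikes the obstacle at 22.7 m/s

a = μg = 0.25 × 9.8 = 2.450 m/s².
Reaction distance = 41.6000 × 1.9 = 79.040 m.
Braking distance needed to stop: v²/(2a) = 1730.560 / 4.900 = 353.176 m, so total needed = 79.040 + 353.176 = 432.216 m > 327 m — it cannot stop.
Distance remaining when braking begins: 327 − 79.040 = 247.960 m.
v² = v₀² − 2a·d = 1730.560 − 2 × 2.450 × 247.960 = 515.556 m²/s².
v = √515.556 = 22.706 m/s.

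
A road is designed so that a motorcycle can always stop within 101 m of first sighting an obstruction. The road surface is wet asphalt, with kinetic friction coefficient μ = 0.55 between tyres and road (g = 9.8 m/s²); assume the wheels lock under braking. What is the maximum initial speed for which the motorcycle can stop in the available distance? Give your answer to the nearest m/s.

Maximum speed ≈ 33 m/s

a = μg = 0.55 × 9.8 = 5.390 m/s².
v²/(2a) = d ⇒ v = √(2 × 5.390 × 101) = √1088.78 = 32.9967 m/s.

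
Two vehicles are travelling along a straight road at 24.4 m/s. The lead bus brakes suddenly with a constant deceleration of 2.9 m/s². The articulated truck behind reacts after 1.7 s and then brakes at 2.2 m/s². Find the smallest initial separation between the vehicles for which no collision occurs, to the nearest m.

Leader travels v²/(2a_L) = 595.360 / 5.800 = 102.648 m before stopping.
Follower covers v·t_r = 24.4000 × 1.7 = 41.480 m while reacting, then v²/(2a_F) = 595.360 / 4.400 = 135.309 m while braking, for a total of 41.480 + 135.309 = 176.789 m.
Since a_F ≤ a_L and the follower starts braking later, the follower is never slower than the leader, so the closest approach is when both have stopped.
Minimum gap = 176.789 − 102.648 = 74.141 m.

Minimum gap ≈ 74 m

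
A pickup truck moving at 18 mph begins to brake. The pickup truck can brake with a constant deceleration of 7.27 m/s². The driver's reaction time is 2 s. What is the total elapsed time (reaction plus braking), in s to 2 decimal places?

18 mph × 0.44704 = 8.0467 m/s.
Braking time = v/a = 8.0467 / 7.270 = 1.107 s.
Total = 2 + 1.107 = 3.107 s.

Total time ≈ 3.11 s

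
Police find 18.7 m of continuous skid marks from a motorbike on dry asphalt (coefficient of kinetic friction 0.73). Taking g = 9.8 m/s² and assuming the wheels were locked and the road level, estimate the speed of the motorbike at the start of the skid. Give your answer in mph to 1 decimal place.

Deceleration a = μg = 0.73 × 9.8 = 7.154 m/s².
v = √(2a·d) = √(2 × 7.154 × 18.7) = √267.560 = 16.3573 m/s.
= 16.3573 ÷ 0.44704 = 36.590 mph.

Initial speed ≈ 36.6 mph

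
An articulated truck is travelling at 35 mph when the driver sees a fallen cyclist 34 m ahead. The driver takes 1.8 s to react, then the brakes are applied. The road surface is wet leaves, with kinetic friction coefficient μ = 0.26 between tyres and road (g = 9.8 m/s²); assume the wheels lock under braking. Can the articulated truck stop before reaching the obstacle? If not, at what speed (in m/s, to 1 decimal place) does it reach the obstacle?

35 mph × 0.44704 = 15.6464 m/s.
a = μg = 0.26 × 9.8 = 2.548 m/s².
Reaction distance = 15.6464 × 1.8 = 28.164 m.
Braking distance needed to stop: v²/(2a) = 244.810 / 5.096 = 48.040 m, so total needed = 28.164 + 48.040 = 76.204 m > 34 m — it cannot stop.
Distance remaining when braking begins: 34 − 28.164 = 5.836 m.
v² = v₀² − 2a·d = 244.810 − 2 × 2.548 × 5.836 = 215.070 m²/s².
v = √215.070 = 14.665 m/s.

No — it strikes the obstacle at 14.7 m/s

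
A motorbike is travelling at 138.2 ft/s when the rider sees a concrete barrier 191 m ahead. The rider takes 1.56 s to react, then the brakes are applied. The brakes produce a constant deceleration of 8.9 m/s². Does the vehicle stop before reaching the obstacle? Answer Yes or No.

138.2 ft/s × 0.3048 = 42.1234 m/s.
Reaction distance = 42.1234 × 1.56 = 65.713 m.
Braking distance = v²/(2a) = 1774.381 / 17.800 = 99.684 m.
Total stopping distance = 65.713 + 99.684 = 165.397 m, vs 191 m available — it stops with 191 − 165.397 = 25.603 m to spare.

Yes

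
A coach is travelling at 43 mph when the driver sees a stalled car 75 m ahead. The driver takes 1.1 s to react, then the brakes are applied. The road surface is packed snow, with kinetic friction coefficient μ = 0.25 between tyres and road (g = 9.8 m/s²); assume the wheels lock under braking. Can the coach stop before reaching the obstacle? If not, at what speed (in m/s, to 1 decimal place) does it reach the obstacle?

No — it strikes the obstacle at 10.3 m/s

43 mph × 0.44704 = 19.2227 m/s.
a = μg = 0.25 × 9.8 = 2.450 m/s².
Reaction distance = 19.2227 × 1.1 = 21.145 m.
Braking distance needed to stop: v²/(2a) = 369.512 / 4.900 = 75.411 m, so total needed = 21.145 + 75.411 = 96.556 m > 75 m — it cannot stop.
Distance remaining when braking begins: 75 − 21.145 = 53.855 m.
v² = v₀² − 2a·d = 369.512 − 2 × 2.450 × 53.855 = 105.623 m²/s².
v = √105.623 = 10.277 m/s.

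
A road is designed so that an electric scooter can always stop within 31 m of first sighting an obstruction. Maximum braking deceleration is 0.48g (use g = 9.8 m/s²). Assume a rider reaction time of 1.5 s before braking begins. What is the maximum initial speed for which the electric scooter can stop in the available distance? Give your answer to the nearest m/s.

Maximum speed ≈ 11 m/s

a = 0.48 × 9.8 = 4.704 m/s².
Stopping distance: v·t_r + v²/(2a) = 31 with t_r = 1.5 s and a = 4.704 m/s².
So v² + 14.112 v − 291.65 = 0.
Positive root: v = −a·t_r + √((a·t_r)² + 2a·d) = −7.056 + √(49.787 + 291.65) = 11.4220 m/s.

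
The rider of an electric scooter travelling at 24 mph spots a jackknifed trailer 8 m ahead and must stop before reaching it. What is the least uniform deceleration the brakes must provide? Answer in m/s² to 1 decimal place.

24 mph × 0.44704 = 10.7290 m/s.
v² = 2a·d ⇒ a = v²/(2d) = 10.7290² / (2 × 8.000) = 115.111 / 16.000 = 7.1944 m/s².

Required deceleration ≈ 7.2 m/s²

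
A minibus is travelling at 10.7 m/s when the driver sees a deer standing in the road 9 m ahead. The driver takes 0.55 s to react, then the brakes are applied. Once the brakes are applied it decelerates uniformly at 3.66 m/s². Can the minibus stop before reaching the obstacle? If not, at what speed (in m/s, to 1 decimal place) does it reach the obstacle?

Reaction distance = 10.7000 × 0.55 = 5.885 m.
Braking distance needed to stop: v²/(2a) = 114.490 / 7.320 = 15.641 m, so total needed = 5.885 + 15.641 = 21.526 m > 9 m — it cannot stop.
Distance remaining when braking begins: 9 − 5.885 = 3.115 m.
v² = v₀² − 2a·d = 114.490 − 2 × 3.660 × 3.115 = 91.688 m²/s².
v = √91.688 = 9.575 m/s.

No — it strikes the obstacle at 9.6 m/s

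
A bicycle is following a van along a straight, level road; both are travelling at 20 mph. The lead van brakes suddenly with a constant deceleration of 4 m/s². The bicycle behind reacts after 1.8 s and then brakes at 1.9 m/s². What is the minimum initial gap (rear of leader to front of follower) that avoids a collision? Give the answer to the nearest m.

20 mph × 0.44704 = 8.9408 m/s.
Leader travels v²/(2a_L) = 79.938 / 8.000 = 9.992 m before stopping.
Follower covers v·t_r = 8.9408 × 1.8 = 16.093 m while reacting, then v²/(2a_F) = 79.938 / 3.800 = 21.036 m while braking, for a total of 16.093 + 21.036 = 37.129 m.
Since a_F ≤ a_L and the follower starts braking later, the follower is never slower than the leader, so the closest approach is when both have stopped.
Minimum gap = 37.129 − 9.992 = 27.137 m.

Minimum gap ≈ 27 m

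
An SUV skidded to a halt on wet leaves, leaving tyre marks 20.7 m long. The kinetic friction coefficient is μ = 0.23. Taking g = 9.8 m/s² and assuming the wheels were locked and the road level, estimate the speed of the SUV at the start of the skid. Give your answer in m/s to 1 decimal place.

Deceleration a = μg = 0.23 × 9.8 = 2.254 m/s².
v = √(2a·d) = √(2 × 2.254 × 20.7) = √93.316 = 9.6600 m/s.

Initial speed ≈ 9.7 m/s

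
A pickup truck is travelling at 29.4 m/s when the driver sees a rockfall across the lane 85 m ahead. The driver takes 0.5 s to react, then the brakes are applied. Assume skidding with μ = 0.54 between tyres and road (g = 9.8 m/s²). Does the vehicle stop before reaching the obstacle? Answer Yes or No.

a = μg = 0.54 × 9.8 = 5.292 m/s².
Reaction distance = 29.4000 × 0.5 = 14.700 m.
Braking distance = v²/(2a) = 864.360 / 10.584 = 81.667 m.
Total stopping distance = 14.700 + 81.667 = 96.367 m, vs 85 m available — it cannot stop in time and overshoots by 96.367 − 85 = 11.367 m.

No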